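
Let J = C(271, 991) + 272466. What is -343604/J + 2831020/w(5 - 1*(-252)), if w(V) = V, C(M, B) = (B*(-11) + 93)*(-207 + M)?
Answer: 593491058574/53873111 ≈ 11016.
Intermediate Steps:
C(M, B) = (-207 + M)*(93 - 11*B) (C(M, B) = (-11*B + 93)*(-207 + M) = (93 - 11*B)*(-207 + M) = (-207 + M)*(93 - 11*B))
J = -419246 (J = (-19251 + 93*271 + 2277*991 - 11*991*271) + 272466 = (-19251 + 25203 + 2256507 - 2954171) + 272466 = -691712 + 272466 = -419246)
-343604/J + 2831020/w(5 - 1*(-252)) = -343604/(-419246) + 2831020/(5 - 1*(-252)) = -343604*(-1/419246) + 2831020/(5 + 252) = 171802/209623 + 2831020/257 = 593491058574/53873111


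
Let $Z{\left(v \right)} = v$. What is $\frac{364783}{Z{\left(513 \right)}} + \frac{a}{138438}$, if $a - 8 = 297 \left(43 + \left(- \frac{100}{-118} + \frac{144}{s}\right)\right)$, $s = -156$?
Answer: $\frac{4304265348521}{6052370922} \approx 711.17$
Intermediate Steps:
$a = \frac{9784267}{767}$ ($a = 8 + 297 \left(43 + \left(- \frac{100}{-118} + \frac{144}{-156}\right)\right) = 8 + 297 \left(43 + \left(\left(-100\right) \left(- \frac{1}{118}\right) + 144 \left(- \frac{1}{156}\right)\right)\right) = 8 + 297 \left(43 + \left(\frac{50}{59} - \frac{12}{13}\right)\right) = 8 + 297 \left(43 - \frac{58}{767}\right) = 8 + 297 \cdot \frac{32923}{767} = 8 + \frac{9778131}{767} = \frac{9784267}{767} \approx 12757.0$)
$\frac{364783}{Z{\left(513 \right)}} + \frac{a}{138438} = \frac{364783}{513} + \frac{9784267}{767 \cdot 138438} = 364783 \cdot \frac{1}{513} + \frac{9784267}{767} \cdot \frac{1}{138438} = \frac{364783}{513} + \frac{9784267}{106181946} = \frac{4304265348521}{6052370922}$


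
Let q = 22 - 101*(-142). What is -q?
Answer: -14364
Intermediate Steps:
q = 14364 (q = 22 + 14342 = 14364)
-q = -1*14364 = -14364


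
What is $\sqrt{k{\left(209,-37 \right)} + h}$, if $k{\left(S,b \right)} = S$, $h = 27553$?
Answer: $\sqrt{27762} \approx 166.62$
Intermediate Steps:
$\sqrt{k{\left(209,-37 \right)} + h} = \sqrt{209 + 27553} = \sqrt{27762}$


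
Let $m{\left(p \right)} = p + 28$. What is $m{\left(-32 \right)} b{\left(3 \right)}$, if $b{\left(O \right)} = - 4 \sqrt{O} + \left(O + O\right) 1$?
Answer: $-24 + 16 \sqrt{3} \approx 3.7128$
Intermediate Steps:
$b{\left(O \right)} = - 4 \sqrt{O} + 2 O$ ($b{\left(O \right)} = - 4 \sqrt{O} + 2 O 1 = - 4 \sqrt{O} + 2 O$)
$m{\left(p \right)} = 28 + p$
$m{\left(-32 \right)} b{\left(3 \right)} = \left(28 - 32\right) \left(- 4 \sqrt{3} + 2 \cdot 3\right) = - 4 \left(- 4 \sqrt{3} + 6\right) = - 4 \left(6 - 4 \sqrt{3}\right) = -24 + 16 \sqrt{3}$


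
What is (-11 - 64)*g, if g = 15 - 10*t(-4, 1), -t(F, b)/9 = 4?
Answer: -28125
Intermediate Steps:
t(F, b) = -36 (t(F, b) = -9*4 = -36)
g = 375 (g = 15 - 10*(-36) = 15 + 360 = 375)
(-11 - 64)*g = (-11 - 64)*375 = -75*375 = -28125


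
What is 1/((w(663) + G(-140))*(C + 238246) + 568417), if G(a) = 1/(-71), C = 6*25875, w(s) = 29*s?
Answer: 71/537208043143 ≈ 1.3216e-10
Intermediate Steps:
C = 155250
G(a) = -1/71
1/((w(663) + G(-140))*(C + 238246) + 568417) = 1/((29*663 - 1/71)*(155250 + 238246) + 568417) = 1/((19227 - 1/71)*393496 + 568417) = 1/((1365116/71)*393496 + 568417) = 1/(537167685536/71 + 568417) = 1/(537208043143/71) = 71/537208043143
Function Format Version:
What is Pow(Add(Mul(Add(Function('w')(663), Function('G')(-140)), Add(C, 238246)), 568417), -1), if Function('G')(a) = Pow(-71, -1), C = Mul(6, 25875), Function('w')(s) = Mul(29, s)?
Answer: Rational(71, 537208043143) ≈ 1.3216e-10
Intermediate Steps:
C = 155250
Function('G')(a) = Rational(-1, 71)
Pow(Add(Mul(Add(Function('w')(663), Function('G')(-140)), Add(C, 238246)), 568417), -1) = Pow(Add(Mul(Add(Mul(29, 663), Rational(-1, 71)), Add(155250, 238246)), 568417), -1) = Pow(Add(Mul(Add(19227, Rational(-1, 71)), 393496), 568417), -1) = Pow(Add(Mul(Rational(1365116, 71), 393496), 568417), -1) = Pow(Add(Rational(537167685536, 71), 568417), -1) = Pow(Rational(537208043143, 71), -1) = Rational(71, 537208043143)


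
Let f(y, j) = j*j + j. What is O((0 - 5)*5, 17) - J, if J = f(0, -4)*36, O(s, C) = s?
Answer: -457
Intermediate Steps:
f(y, j) = j + j² (f(y, j) = j² + j = j + j²)
J = 432 (J = -4*(1 - 4)*36 = -4*(-3)*36 = 12*36 = 432)
O((0 - 5)*5, 17) - J = (0 - 5)*5 - 1*432 = -5*5 - 432 = -25 - 432 = -457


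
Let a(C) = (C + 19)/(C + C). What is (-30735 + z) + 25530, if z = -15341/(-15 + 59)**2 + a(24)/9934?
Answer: -300768365039/57696672 ≈ -5212.9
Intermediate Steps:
a(C) = (19 + C)/(2*C) (a(C) = (19 + C)/((2*C)) = (19 + C)*(1/(2*C)) = (19 + C)/(2*C))
z = -457187279/57696672 (z = -15341/(-15 + 59)**2 + ((1/2)*(19 + 24)/24)/9934 = -15341/(44**2) + ((1/2)*(1/24)*43)*(1/9934) = -15341/1936 + (43/48)*(1/9934) = -15341*1/1936 + 43/476832 = -15341/1936 + 43/476832 = -457187279/57696672 ≈ -7.9240)
(-30735 + z) + 25530 = (-30735 - 457187279/57696672) + 25530 = -1773764401199/57696672 + 25530 = -300768365039/57696672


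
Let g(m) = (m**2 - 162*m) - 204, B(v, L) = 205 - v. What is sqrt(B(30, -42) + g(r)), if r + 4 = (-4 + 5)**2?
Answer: sqrt(466) ≈ 21.587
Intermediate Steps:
r = -3 (r = -4 + (-4 + 5)**2 = -4 + 1**2 = -4 + 1 = -3)
g(m) = -204 + m**2 - 162*m
sqrt(B(30, -42) + g(r)) = sqrt((205 - 1*30) + (-204 + (-3)**2 - 162*(-3))) = sqrt((205 - 30) + (-204 + 9 + 486)) = sqrt(175 + 291) = sqrt(466)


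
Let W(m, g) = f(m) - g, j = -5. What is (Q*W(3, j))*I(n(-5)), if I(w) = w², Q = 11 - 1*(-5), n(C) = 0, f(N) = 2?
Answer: 0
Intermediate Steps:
Q = 16 (Q = 11 + 5 = 16)
W(m, g) = 2 - g
(Q*W(3, j))*I(n(-5)) = (16*(2 - 1*(-5)))*0² = (16*(2 + 5))*0 = (16*7)*0 = 112*0 = 0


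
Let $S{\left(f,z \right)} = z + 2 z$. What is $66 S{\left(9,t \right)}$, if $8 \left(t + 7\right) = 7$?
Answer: $- \frac{4851}{4} \approx -1212.8$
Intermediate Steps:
$t = - \frac{49}{8}$ ($t = -7 + \frac{1}{8} \cdot 7 = -7 + \frac{7}{8} = - \frac{49}{8} \approx -6.125$)
$S{\left(f,z \right)} = 3 z$
$66 S{\left(9,t \right)} = 66 \cdot 3 \left(- \frac{49}{8}\right) = 66 \left(- \frac{147}{8}\right) = - \frac{4851}{4}$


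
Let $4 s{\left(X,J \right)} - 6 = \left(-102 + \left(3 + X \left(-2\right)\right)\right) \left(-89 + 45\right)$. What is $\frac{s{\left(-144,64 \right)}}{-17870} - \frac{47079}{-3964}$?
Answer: $\frac{42476847}{3541834} \approx 11.993$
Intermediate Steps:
$s{\left(X,J \right)} = \frac{2181}{2} + 22 X$ ($s{\left(X,J \right)} = \frac{3}{2} + \frac{\left(-102 + \left(3 + X \left(-2\right)\right)\right) \left(-89 + 45\right)}{4} = \frac{3}{2} + \frac{\left(-102 - \left(-3 + 2 X\right)\right) \left(-44\right)}{4} = \frac{3}{2} + \frac{\left(-99 - 2 X\right) \left(-44\right)}{4} = \frac{3}{2} + \frac{4356 + 88 X}{4} = \frac{3}{2} + \left(1089 + 22 X\right) = \frac{2181}{2} + 22 X$)
$\frac{s{\left(-144,64 \right)}}{-17870} - \frac{47079}{-3964} = \frac{\frac{2181}{2} + 22 \left(-144\right)}{-17870} - \frac{47079}{-3964} = \left(\frac{2181}{2} - 3168\right) \left(- \frac{1}{17870}\right) - - \frac{47079}{3964} = \left(- \frac{4155}{2}\right) \left(- \frac{1}{17870}\right) + \frac{47079}{3964} = \frac{831}{7148} + \frac{47079}{3964} = \frac{42476847}{3541834}$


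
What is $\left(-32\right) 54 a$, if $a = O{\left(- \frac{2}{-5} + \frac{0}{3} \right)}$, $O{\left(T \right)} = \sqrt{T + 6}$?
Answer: $- \frac{6912 \sqrt{10}}{5} \approx -4371.5$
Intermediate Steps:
$O{\left(T \right)} = \sqrt{6 + T}$
$a = \frac{4 \sqrt{10}}{5}$ ($a = \sqrt{6 + \left(- \frac{2}{-5} + \frac{0}{3}\right)} = \sqrt{6 + \left(\left(-2\right) \left(- \frac{1}{5}\right) + 0 \cdot \frac{1}{3}\right)} = \sqrt{6 + \left(\frac{2}{5} + 0\right)} = \sqrt{6 + \frac{2}{5}} = \sqrt{\frac{32}{5}} = \frac{4 \sqrt{10}}{5} \approx 2.5298$)
$\left(-32\right) 54 a = \left(-32\right) 54 \frac{4 \sqrt{10}}{5} = - 1728 \frac{4 \sqrt{10}}{5} = - \frac{6912 \sqrt{10}}{5}$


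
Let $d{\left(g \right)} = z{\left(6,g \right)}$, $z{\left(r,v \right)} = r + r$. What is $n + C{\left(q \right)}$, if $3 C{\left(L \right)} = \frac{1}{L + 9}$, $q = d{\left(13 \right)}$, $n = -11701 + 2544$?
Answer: $- \frac{576890}{63} \approx -9157.0$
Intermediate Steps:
$z{\left(r,v \right)} = 2 r$
$d{\left(g \right)} = 12$ ($d{\left(g \right)} = 2 \cdot 6 = 12$)
$n = -9157$
$q = 12$
$C{\left(L \right)} = \frac{1}{3 \left(9 + L\right)}$ ($C{\left(L \right)} = \frac{1}{3 \left(L + 9\right)} = \frac{1}{3 \left(9 + L\right)}$)
$n + C{\left(q \right)} = -9157 + \frac{1}{3 \left(9 + 12\right)} = -9157 + \frac{1}{3 \cdot 21} = -9157 + \frac{1}{3} \cdot \frac{1}{21} = -9157 + \frac{1}{63} = - \frac{576890}{63}$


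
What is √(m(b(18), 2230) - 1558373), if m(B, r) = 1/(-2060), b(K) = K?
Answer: I*√1653277916215/1030 ≈ 1248.3*I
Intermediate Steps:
m(B, r) = -1/2060
√(m(b(18), 2230) - 1558373) = √(-1/2060 - 1558373) = √(-3210248381/2060) = I*√1653277916215/1030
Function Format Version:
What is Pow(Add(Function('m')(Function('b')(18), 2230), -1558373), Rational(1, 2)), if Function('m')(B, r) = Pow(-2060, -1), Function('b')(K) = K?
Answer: Mul(Rational(1, 1030), I, Pow(1653277916215, Rational(1, 2))) ≈ Mul(1248.3, I)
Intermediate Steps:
Function('m')(B, r) = Rational(-1, 2060)
Pow(Add(Function('m')(Function('b')(18), 2230), -1558373), Rational(1, 2)) = Pow(Add(Rational(-1, 2060), -1558373), Rational(1, 2)) = Pow(Rational(-3210248381, 2060), Rational(1, 2)) = Mul(Rational(1, 1030), I, Pow(1653277916215, Rational(1, 2)))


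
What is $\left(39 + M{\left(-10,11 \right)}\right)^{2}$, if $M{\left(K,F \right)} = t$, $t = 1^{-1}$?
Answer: $1600$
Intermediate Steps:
$t = 1$
$M{\left(K,F \right)} = 1$
$\left(39 + M{\left(-10,11 \right)}\right)^{2} = \left(39 + 1\right)^{2} = 40^{2} = 1600$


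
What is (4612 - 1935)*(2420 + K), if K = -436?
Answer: 5311168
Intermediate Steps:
(4612 - 1935)*(2420 + K) = (4612 - 1935)*(2420 - 436) = 2677*1984 = 5311168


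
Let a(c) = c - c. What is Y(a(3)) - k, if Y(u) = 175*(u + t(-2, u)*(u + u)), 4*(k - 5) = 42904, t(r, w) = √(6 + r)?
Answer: -10731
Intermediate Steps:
a(c) = 0
k = 10731 (k = 5 + (¼)*42904 = 5 + 10726 = 10731)
Y(u) = 875*u (Y(u) = 175*(u + √(6 - 2)*(u + u)) = 175*(u + √4*(2*u)) = 175*(u + 2*(2*u)) = 175*(u + 4*u) = 175*(5*u) = 875*u)
Y(a(3)) - k = 875*0 - 1*10731 = 0 - 10731 = -10731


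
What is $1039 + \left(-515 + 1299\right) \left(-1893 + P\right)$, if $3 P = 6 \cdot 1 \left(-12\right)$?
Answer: $-1501889$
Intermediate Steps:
$P = -24$ ($P = \frac{6 \cdot 1 \left(-12\right)}{3} = \frac{6 \left(-12\right)}{3} = \frac{1}{3} \left(-72\right) = -24$)
$1039 + \left(-515 + 1299\right) \left(-1893 + P\right) = 1039 + \left(-515 + 1299\right) \left(-1893 - 24\right) = 1039 + 784 \left(-1917\right) = 1039 - 1502928 = -1501889$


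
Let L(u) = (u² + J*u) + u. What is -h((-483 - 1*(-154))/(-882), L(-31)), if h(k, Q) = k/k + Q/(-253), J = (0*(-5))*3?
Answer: 677/253 ≈ 2.6759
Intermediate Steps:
J = 0 (J = 0*3 = 0)
L(u) = u + u² (L(u) = (u² + 0*u) + u = (u² + 0) + u = u² + u = u + u²)
h(k, Q) = 1 - Q/253 (h(k, Q) = 1 + Q*(-1/253) = 1 - Q/253)
-h((-483 - 1*(-154))/(-882), L(-31)) = -(1 - (-31)*(1 - 31)/253) = -(1 - (-31)*(-30)/253) = -(1 - 1/253*930) = -(1 - 930/253) = -1*(-677/253) = 677/253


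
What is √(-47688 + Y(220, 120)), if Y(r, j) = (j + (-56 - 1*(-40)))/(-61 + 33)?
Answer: I*√2336894/7 ≈ 218.38*I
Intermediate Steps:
Y(r, j) = 4/7 - j/28 (Y(r, j) = (j + (-56 + 40))/(-28) = (j - 16)*(-1/28) = (-16 + j)*(-1/28) = 4/7 - j/28)
√(-47688 + Y(220, 120)) = √(-47688 + (4/7 - 1/28*120)) = √(-47688 + (4/7 - 30/7)) = √(-47688 - 26/7) = √(-333842/7) = I*√2336894/7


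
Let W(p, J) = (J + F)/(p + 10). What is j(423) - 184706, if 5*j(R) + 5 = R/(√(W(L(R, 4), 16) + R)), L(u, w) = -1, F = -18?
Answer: -184707 + 1269*√3805/19025 ≈ -1.8470e+5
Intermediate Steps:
W(p, J) = (-18 + J)/(10 + p) (W(p, J) = (J - 18)/(p + 10) = (-18 + J)/(10 + p))
j(R) = -1 + R/(5*√(-2/9 + R)) (j(R) = -1 + (R/(√((-18 + 16)/(10 - 1) + R)))/5 = -1 + (R/(√(-2/9 + R)))/5 = -1 + (R/√(-2/9 + R))/5 = -1 + R/(5*√(-2/9 + R)))
j(423) - 184706 = (-1 + (⅗)*423/√(-2 + 9*423)) - 184706 = (-1 + (⅗)*423/√(-2 + 3807)) - 184706 = (-1 + (⅗)*423/√3805) - 184706 = (-1 + (⅗)*423*(√3805/3805)) - 184706 = (-1 + 1269*√3805/19025) - 184706 = -184707 + 1269*√3805/19025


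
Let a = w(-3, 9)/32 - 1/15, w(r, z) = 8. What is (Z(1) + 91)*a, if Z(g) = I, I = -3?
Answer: 242/15 ≈ 16.133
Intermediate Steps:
Z(g) = -3
a = 11/60 (a = 8/32 - 1/15 = 8*(1/32) - 1*1/15 = 1/4 - 1/15 = 11/60 ≈ 0.18333)
(Z(1) + 91)*a = (-3 + 91)*(11/60) = 88*(11/60) = 242/15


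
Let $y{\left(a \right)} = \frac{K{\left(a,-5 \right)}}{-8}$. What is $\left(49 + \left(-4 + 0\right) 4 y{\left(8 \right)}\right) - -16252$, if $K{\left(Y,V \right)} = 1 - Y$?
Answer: $16287$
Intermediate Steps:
$y{\left(a \right)} = - \frac{1}{8} + \frac{a}{8}$ ($y{\left(a \right)} = \frac{1 - a}{-8} = \left(1 - a\right) \left(- \frac{1}{8}\right) = - \frac{1}{8} + \frac{a}{8}$)
$\left(49 + \left(-4 + 0\right) 4 y{\left(8 \right)}\right) - -16252 = \left(49 + \left(-4 + 0\right) 4 \left(- \frac{1}{8} + \frac{1}{8} \cdot 8\right)\right) - -16252 = \left(49 + \left(-4\right) 4 \left(- \frac{1}{8} + 1\right)\right) + 16252 = \left(49 - 14\right) + 16252 = 35 + 16252 = 16287$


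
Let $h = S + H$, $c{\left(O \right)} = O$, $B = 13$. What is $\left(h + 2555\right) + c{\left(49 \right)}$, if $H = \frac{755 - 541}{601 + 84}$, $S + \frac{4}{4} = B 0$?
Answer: $\frac{1783269}{685} \approx 2603.3$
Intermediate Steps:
$S = -1$ ($S = -1 + 13 \cdot 0 = -1 + 0 = -1$)
$H = \frac{214}{685} \approx 0.31241$
$h = - \frac{471}{685}$ ($h = -1 + \frac{214}{685} = - \frac{471}{685} \approx -0.68759$)
$\left(h + 2555\right) + c{\left(49 \right)} = \left(- \frac{471}{685} + 2555\right) + 49 = \frac{1749704}{685} + 49 = \frac{1783269}{685}$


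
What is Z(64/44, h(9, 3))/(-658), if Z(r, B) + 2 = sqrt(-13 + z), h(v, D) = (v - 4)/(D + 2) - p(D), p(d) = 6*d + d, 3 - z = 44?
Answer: 1/329 - 3*I*sqrt(6)/658 ≈ 0.0030395 - 0.011168*I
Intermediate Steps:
z = -41 (z = 3 - 1*44 = 3 - 44 = -41)
p(d) = 7*d
h(v, D) = -7*D + (-4 + v)/(2 + D) (h(v, D) = (v - 4)/(D + 2) - 7*D = (-4 + v)/(2 + D) - 7*D = -7*D + (-4 + v)/(2 + D))
Z(r, B) = -2 + 3*I*sqrt(6) (Z(r, B) = -2 + sqrt(-13 - 41) = -2 + sqrt(-54) = -2 + 3*I*sqrt(6))
Z(64/44, h(9, 3))/(-658) = (-2 + 3*I*sqrt(6))/(-658) = (-2 + 3*I*sqrt(6))*(-1/658) = 1/329 - 3*I*sqrt(6)/658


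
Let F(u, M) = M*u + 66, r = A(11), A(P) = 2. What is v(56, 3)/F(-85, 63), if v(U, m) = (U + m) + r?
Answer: -61/5289 ≈ -0.011533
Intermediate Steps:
r = 2
F(u, M) = 66 + M*u
v(U, m) = 2 + U + m (v(U, m) = (U + m) + 2 = 2 + U + m)
v(56, 3)/F(-85, 63) = (2 + 56 + 3)/(66 + 63*(-85)) = 61/(66 - 5355) = 61/(-5289) = 61*(-1/5289) = -61/5289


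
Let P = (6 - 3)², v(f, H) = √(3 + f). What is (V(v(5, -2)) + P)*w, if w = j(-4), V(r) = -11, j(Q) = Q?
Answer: 8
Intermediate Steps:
P = 9 (P = 3² = 9)
w = -4
(V(v(5, -2)) + P)*w = (-11 + 9)*(-4) = -2*(-4) = 8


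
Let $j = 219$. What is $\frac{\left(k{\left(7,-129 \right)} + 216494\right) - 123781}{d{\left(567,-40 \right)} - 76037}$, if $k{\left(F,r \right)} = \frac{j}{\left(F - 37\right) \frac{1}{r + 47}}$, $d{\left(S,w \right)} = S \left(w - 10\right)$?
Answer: $- \frac{466558}{521935} \approx -0.8939$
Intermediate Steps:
$d{\left(S,w \right)} = S \left(-10 + w\right)$
$k{\left(F,r \right)} = \frac{219 \left(47 + r\right)}{-37 + F}$ ($k{\left(F,r \right)} = \frac{219}{\left(F - 37\right) \frac{1}{r + 47}} = \frac{219}{\left(-37 + F\right) \frac{1}{47 + r}} = \frac{219}{\frac{1}{47 + r} \left(-37 + F\right)} = 219 \frac{47 + r}{-37 + F} = \frac{219 \left(47 + r\right)}{-37 + F}$)
$\frac{\left(k{\left(7,-129 \right)} + 216494\right) - 123781}{d{\left(567,-40 \right)} - 76037} = \frac{\left(\frac{219 \left(47 - 129\right)}{-37 + 7} + 216494\right) - 123781}{567 \left(-10 - 40\right) - 76037} = \frac{\left(219 \frac{1}{-30} \left(-82\right) + 216494\right) - 123781}{567 \left(-50\right) - 76037} = \frac{\left(219 \left(- \frac{1}{30}\right) \left(-82\right) + 216494\right) - 123781}{-28350 - 76037} = \frac{\left(\frac{2993}{5} + 216494\right) - 123781}{-104387} = \left(\frac{1085463}{5} - 123781\right) \left(- \frac{1}{104387}\right) = \frac{466558}{5} \left(- \frac{1}{104387}\right) = - \frac{466558}{521935}$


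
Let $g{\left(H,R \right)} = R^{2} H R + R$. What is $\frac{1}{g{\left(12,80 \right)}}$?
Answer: $\frac{1}{6144080} \approx 1.6276 \cdot 10^{-7}$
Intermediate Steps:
$g{\left(H,R \right)} = R + H R^{3}$ ($g{\left(H,R \right)} = H R^{2} R + R = H R^{3} + R = R + H R^{3}$)
$\frac{1}{g{\left(12,80 \right)}} = \frac{1}{80 + 12 \cdot 80^{3}} = \frac{1}{80 + 12 \cdot 512000} = \frac{1}{80 + 6144000} = \frac{1}{6144080}$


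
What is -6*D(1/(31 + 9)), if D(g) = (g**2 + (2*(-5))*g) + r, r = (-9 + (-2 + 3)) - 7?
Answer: 73197/800 ≈ 91.496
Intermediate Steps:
r = -15 (r = (-9 + 1) - 7 = -8 - 7 = -15)
D(g) = -15 + g**2 - 10*g (D(g) = (g**2 + (2*(-5))*g) - 15 = (g**2 - 10*g) - 15 = -15 + g**2 - 10*g)
-6*D(1/(31 + 9)) = -6*(-15 + (1/(31 + 9))**2 - 10/(31 + 9)) = -6*(-15 + (1/40)**2 - 10/40) = -6*(-15 + (1/40)**2 - 10*1/40) = -6*(-15 + 1/1600 - 1/4) = -6*(-24399/1600) = 73197/800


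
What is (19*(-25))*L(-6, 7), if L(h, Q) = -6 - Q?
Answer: 6175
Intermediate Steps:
(19*(-25))*L(-6, 7) = (19*(-25))*(-6 - 1*7) = -475*(-6 - 7) = -475*(-13) = 6175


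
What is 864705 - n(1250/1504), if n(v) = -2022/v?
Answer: 541961169/625 ≈ 8.6714e+5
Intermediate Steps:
864705 - n(1250/1504) = 864705 - (-2022)/(1250/1504) = 864705 - (-2022)/(1250*(1/1504)) = 864705 - (-2022)/625/752 = 864705 - (-2022)*752/625 = 864705 - 1*(-1520544/625) = 864705 + 1520544/625 = 541961169/625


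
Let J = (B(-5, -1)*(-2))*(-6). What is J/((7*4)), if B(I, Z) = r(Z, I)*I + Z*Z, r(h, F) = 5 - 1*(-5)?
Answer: -21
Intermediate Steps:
r(h, F) = 10 (r(h, F) = 5 + 5 = 10)
B(I, Z) = Z² + 10*I (B(I, Z) = 10*I + Z*Z = 10*I + Z² = Z² + 10*I)
J = -588 (J = (((-1)² + 10*(-5))*(-2))*(-6) = ((1 - 50)*(-2))*(-6) = -49*(-2)*(-6) = 98*(-6) = -588)
J/((7*4)) = -588/(7*4) = -588/28 = (1/28)*(-588) = -21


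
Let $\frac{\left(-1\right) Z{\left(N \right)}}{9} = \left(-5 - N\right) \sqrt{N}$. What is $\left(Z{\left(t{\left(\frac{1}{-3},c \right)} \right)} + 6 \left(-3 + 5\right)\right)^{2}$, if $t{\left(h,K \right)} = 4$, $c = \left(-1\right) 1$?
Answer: $30276$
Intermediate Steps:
$c = -1$
$Z{\left(N \right)} = - 9 \sqrt{N} \left(-5 - N\right)$ ($Z{\left(N \right)} = - 9 \left(-5 - N\right) \sqrt{N} = - 9 \sqrt{N} \left(-5 - N\right)$)
$\left(Z{\left(t{\left(\frac{1}{-3},c \right)} \right)} + 6 \left(-3 + 5\right)\right)^{2} = \left(9 \sqrt{4} \left(5 + 4\right) + 6 \left(-3 + 5\right)\right)^{2} = \left(9 \cdot 2 \cdot 9 + 6 \cdot 2\right)^{2} = \left(162 + 12\right)^{2} = 174^{2} = 30276$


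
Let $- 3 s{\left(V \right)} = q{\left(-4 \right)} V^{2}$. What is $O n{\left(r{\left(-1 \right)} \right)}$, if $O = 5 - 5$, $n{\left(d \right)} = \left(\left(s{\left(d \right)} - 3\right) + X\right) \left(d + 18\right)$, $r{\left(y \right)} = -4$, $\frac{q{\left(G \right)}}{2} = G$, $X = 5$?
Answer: $0$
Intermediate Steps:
$q{\left(G \right)} = 2 G$
$s{\left(V \right)} = \frac{8 V^{2}}{3}$ ($s{\left(V \right)} = - \frac{2 \left(-4\right) V^{2}}{3} = - \frac{\left(-8\right) V^{2}}{3} = \frac{8 V^{2}}{3}$)
$n{\left(d \right)} = \left(2 + \frac{8 d^{2}}{3}\right) \left(18 + d\right)$ ($n{\left(d \right)} = \left(\left(\frac{8 d^{2}}{3} - 3\right) + 5\right) \left(d + 18\right) = \left(\left(-3 + \frac{8 d^{2}}{3}\right) + 5\right) \left(18 + d\right) = \left(2 + \frac{8 d^{2}}{3}\right) \left(18 + d\right)$)
$O = 0$
$O n{\left(r{\left(-1 \right)} \right)} = 0 \left(36 + 2 \left(-4\right) + 48 \left(-4\right)^{2} + \frac{8 \left(-4\right)^{3}}{3}\right) = 0 \left(36 - 8 + 48 \cdot 16 + \frac{8}{3} \left(-64\right)\right) = 0 \left(36 - 8 + 768 - \frac{512}{3}\right) = 0 \cdot \frac{1876}{3} = 0$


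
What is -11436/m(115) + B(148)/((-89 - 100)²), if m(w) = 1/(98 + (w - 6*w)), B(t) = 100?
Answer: 194857054912/35721 ≈ 5.4550e+6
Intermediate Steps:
m(w) = 1/(98 - 5*w)
-11436/m(115) + B(148)/((-89 - 100)²) = -11436/((-1/(-98 + 5*115))) + 100/((-89 - 100)²) = -11436/((-1/(-98 + 575))) + 100/((-189)²) = -11436/((-1/477)) + 100/35721 = -11436/((-1*1/477)) + 100*(1/35721) = -11436/(-1/477) + 100/35721 = -11436*(-477) + 100/35721 = 5454972 + 100/35721 = 194857054912/35721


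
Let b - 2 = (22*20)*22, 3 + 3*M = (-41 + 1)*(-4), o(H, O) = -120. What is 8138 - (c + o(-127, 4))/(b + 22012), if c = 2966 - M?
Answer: 773768935/95082 ≈ 8137.9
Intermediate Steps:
M = 157/3 (M = -1 + ((-41 + 1)*(-4))/3 = -1 + (-40*(-4))/3 = -1 + (⅓)*160 = -1 + 160/3 = 157/3 ≈ 52.333)
b = 9682 (b = 2 + (22*20)*22 = 2 + 440*22 = 2 + 9680 = 9682)
c = 8741/3 (c = 2966 - 1*157/3 = 2966 - 157/3 = 8741/3 ≈ 2913.7)
8138 - (c + o(-127, 4))/(b + 22012) = 8138 - (8741/3 - 120)/(9682 + 22012) = 8138 - 8381/(3*31694) = 8138 - 1*8381/95082 = 8138 - 8381/95082 = 773768935/95082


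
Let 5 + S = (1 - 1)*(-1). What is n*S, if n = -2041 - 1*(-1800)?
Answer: 1205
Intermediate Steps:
n = -241 (n = -2041 + 1800 = -241)
S = -5 (S = -5 + (1 - 1)*(-1) = -5 + 0*(-1) = -5 + 0 = -5)
n*S = -241*(-5) = 1205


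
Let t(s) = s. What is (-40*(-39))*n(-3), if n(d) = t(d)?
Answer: -4680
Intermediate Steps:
n(d) = d
(-40*(-39))*n(-3) = -40*(-39)*(-3) = 1560*(-3) = -4680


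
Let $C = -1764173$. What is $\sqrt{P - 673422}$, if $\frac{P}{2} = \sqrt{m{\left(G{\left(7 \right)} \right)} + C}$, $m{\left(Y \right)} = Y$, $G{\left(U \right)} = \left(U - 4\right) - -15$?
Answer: $\sqrt{-673422 + 2 i \sqrt{1764155}} \approx 1.619 + 820.63 i$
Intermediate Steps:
$G{\left(U \right)} = 11 + U$ ($G{\left(U \right)} = \left(-4 + U\right) + 15 = 11 + U$)
$P = 2 i \sqrt{1764155}$ ($P = 2 \sqrt{\left(11 + 7\right) - 1764173} = 2 \sqrt{18 - 1764173} = 2 \sqrt{-1764155} = 2 i \sqrt{1764155} \approx 2656.4 i$)
$\sqrt{P - 673422} = \sqrt{2 i \sqrt{1764155} - 673422} = \sqrt{-673422 + 2 i \sqrt{1764155}}$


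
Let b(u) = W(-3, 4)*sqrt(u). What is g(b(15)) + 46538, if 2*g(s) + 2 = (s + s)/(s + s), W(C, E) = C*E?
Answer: 93075/2 ≈ 46538.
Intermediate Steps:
b(u) = -12*sqrt(u) (b(u) = (-3*4)*sqrt(u) = -12*sqrt(u))
g(s) = -1/2 (g(s) = -1 + ((s + s)/(s + s))/2 = -1 + ((2*s)/((2*s)))/2 = -1 + ((2*s)*(1/(2*s)))/2 = -1 + (1/2)*1 = -1 + 1/2 = -1/2)
g(b(15)) + 46538 = -1/2 + 46538 = 93075/2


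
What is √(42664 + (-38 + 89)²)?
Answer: √45265 ≈ 212.76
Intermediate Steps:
√(42664 + (-38 + 89)²) = √(42664 + 51²) = √(42664 + 2601) = √45265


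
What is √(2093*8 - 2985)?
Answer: √13759 ≈ 117.30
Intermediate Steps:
√(2093*8 - 2985) = √(16744 - 2985) = √13759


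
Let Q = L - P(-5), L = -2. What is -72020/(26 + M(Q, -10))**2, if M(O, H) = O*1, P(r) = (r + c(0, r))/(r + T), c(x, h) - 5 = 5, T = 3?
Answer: -288080/2809 ≈ -102.56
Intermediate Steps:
c(x, h) = 10 (c(x, h) = 5 + 5 = 10)
P(r) = (10 + r)/(3 + r) (P(r) = (r + 10)/(r + 3) = (10 + r)/(3 + r))
Q = 1/2 (Q = -2 - (10 - 5)/(3 - 5) = -2 - 5/(-2) = -2 - (-1)*5/2 = -2 - 1*(-5/2) = -2 + 5/2 = 1/2 ≈ 0.50000)
M(O, H) = O
-72020/(26 + M(Q, -10))**2 = -72020/(26 + 1/2)**2 = -72020/((53/2)**2) = -72020/2809/4 = -72020*4/2809 = -288080/2809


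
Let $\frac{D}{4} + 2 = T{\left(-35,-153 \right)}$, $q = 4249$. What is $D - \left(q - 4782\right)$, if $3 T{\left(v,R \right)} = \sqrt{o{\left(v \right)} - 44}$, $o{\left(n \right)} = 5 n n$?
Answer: $525 + \frac{4 \sqrt{6081}}{3} \approx 628.97$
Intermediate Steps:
$o{\left(n \right)} = 5 n^{2}$
$T{\left(v,R \right)} = \frac{\sqrt{-44 + 5 v^{2}}}{3}$ ($T{\left(v,R \right)} = \frac{\sqrt{5 v^{2} - 44}}{3} = \frac{\sqrt{-44 + 5 v^{2}}}{3}$)
$D = -8 + \frac{4 \sqrt{6081}}{3}$ ($D = -8 + 4 \frac{\sqrt{-44 + 5 \left(-35\right)^{2}}}{3} = -8 + 4 \frac{\sqrt{-44 + 5 \cdot 1225}}{3} = -8 + 4 \frac{\sqrt{-44 + 6125}}{3} = -8 + 4 \frac{\sqrt{6081}}{3} = -8 + \frac{4 \sqrt{6081}}{3} \approx 95.974$)
$D - \left(q - 4782\right) = \left(-8 + \frac{4 \sqrt{6081}}{3}\right) - \left(4249 - 4782\right) = \left(-8 + \frac{4 \sqrt{6081}}{3}\right) - -533 = \left(-8 + \frac{4 \sqrt{6081}}{3}\right) + 533 = 525 + \frac{4 \sqrt{6081}}{3}$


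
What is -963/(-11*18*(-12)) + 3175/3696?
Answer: 559/1232 ≈ 0.45373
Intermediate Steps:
-963/(-11*18*(-12)) + 3175/3696 = -963/((-198*(-12))) + 3175*(1/3696) = -963/2376 + 3175/3696 = -963*1/2376 + 3175/3696 = -107/264 + 3175/3696 = 559/1232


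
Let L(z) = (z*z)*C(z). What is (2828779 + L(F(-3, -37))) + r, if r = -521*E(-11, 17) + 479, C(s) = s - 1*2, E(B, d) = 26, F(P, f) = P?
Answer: 2815667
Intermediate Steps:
C(s) = -2 + s (C(s) = s - 2 = -2 + s)
L(z) = z²*(-2 + z) (L(z) = (z*z)*(-2 + z) = z²*(-2 + z))
r = -13067 (r = -521*26 + 479 = -13546 + 479 = -13067)
(2828779 + L(F(-3, -37))) + r = (2828779 + (-3)²*(-2 - 3)) - 13067 = (2828779 + 9*(-5)) - 13067 = (2828779 - 45) - 13067 = 2828734 - 13067 = 2815667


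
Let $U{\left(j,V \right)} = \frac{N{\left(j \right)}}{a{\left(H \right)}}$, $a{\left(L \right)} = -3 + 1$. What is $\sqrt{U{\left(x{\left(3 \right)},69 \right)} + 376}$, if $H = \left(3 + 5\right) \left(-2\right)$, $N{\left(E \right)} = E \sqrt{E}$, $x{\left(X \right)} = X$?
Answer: $\frac{\sqrt{1504 - 6 \sqrt{3}}}{2} \approx 19.324$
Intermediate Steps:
$N{\left(E \right)} = E^{\frac{3}{2}}$
$H = -16$ ($H = 8 \left(-2\right) = -16$)
$a{\left(L \right)} = -2$
$U{\left(j,V \right)} = - \frac{j^{\frac{3}{2}}}{2}$ ($U{\left(j,V \right)} = \frac{j^{\frac{3}{2}}}{-2} = j^{\frac{3}{2}} \left(- \frac{1}{2}\right) = - \frac{j^{\frac{3}{2}}}{2}$)
$\sqrt{U{\left(x{\left(3 \right)},69 \right)} + 376} = \sqrt{- \frac{3^{\frac{3}{2}}}{2} + 376} = \sqrt{- \frac{3 \sqrt{3}}{2} + 376} = \sqrt{376 - \frac{3 \sqrt{3}}{2}}$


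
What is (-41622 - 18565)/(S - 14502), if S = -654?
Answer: 60187/15156 ≈ 3.9712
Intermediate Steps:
(-41622 - 18565)/(S - 14502) = (-41622 - 18565)/(-654 - 14502) = -60187/(-15156) = -60187*(-1/15156) = 60187/15156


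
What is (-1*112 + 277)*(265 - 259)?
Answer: 990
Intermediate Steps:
(-1*112 + 277)*(265 - 259) = (-112 + 277)*6 = 165*6 = 990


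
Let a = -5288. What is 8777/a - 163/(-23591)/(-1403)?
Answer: -290503526365/175023138824 ≈ -1.6598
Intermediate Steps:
8777/a - 163/(-23591)/(-1403) = 8777/(-5288) - 163/(-23591)/(-1403) = 8777*(-1/5288) - 163*(-1/23591)*(-1/1403) = -8777/5288 + (163/23591)*(-1/1403) = -8777/5288 - 163/33098173 = -290503526365/175023138824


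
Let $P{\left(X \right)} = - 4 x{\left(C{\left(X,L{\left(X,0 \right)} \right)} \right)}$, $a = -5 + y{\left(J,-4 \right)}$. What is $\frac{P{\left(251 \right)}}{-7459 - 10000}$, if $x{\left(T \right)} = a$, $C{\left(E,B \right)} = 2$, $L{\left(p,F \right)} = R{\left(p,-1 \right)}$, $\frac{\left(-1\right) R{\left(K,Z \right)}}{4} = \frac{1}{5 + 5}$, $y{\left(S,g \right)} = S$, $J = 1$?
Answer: $- \frac{16}{17459} \approx -0.00091643$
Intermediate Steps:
$R{\left(K,Z \right)} = - \frac{2}{5}$ ($R{\left(K,Z \right)} = - \frac{4}{5 + 5} = - \frac{4}{10} = \left(-4\right) \frac{1}{10} = - \frac{2}{5}$)
$L{\left(p,F \right)} = - \frac{2}{5}$
$a = -4$ ($a = -5 + 1 = -4$)
$x{\left(T \right)} = -4$
$P{\left(X \right)} = 16$ ($P{\left(X \right)} = \left(-4\right) \left(-4\right) = 16$)
$\frac{P{\left(251 \right)}}{-7459 - 10000} = \frac{16}{-7459 - 10000} = \frac{16}{-17459} = 16 \left(- \frac{1}{17459}\right) = - \frac{16}{17459}$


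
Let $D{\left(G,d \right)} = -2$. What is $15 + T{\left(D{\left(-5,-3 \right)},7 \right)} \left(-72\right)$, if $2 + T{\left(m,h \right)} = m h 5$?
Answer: $5199$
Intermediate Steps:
$T{\left(m,h \right)} = -2 + 5 h m$ ($T{\left(m,h \right)} = -2 + m h 5 = -2 + h m 5 = -2 + 5 h m$)
$15 + T{\left(D{\left(-5,-3 \right)},7 \right)} \left(-72\right) = 15 + \left(-2 + 5 \cdot 7 \left(-2\right)\right) \left(-72\right) = 15 + \left(-2 - 70\right) \left(-72\right) = 15 - -5184 = 15 + 5184 = 5199$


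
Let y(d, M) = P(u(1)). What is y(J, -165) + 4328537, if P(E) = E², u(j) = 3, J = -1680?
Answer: 4328546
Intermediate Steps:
y(d, M) = 9 (y(d, M) = 3² = 9)
y(J, -165) + 4328537 = 9 + 4328537 = 4328546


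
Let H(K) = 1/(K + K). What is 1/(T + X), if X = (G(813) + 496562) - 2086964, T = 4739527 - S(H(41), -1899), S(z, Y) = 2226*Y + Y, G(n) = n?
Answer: 1/7379011 ≈ 1.3552e-7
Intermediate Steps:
H(K) = 1/(2*K)
S(z, Y) = 2227*Y
T = 8968600 (T = 4739527 - 2227*(-1899) = 4739527 - 1*(-4229073) = 4739527 + 4229073 = 8968600)
X = -1589589 (X = (813 + 496562) - 2086964 = 497375 - 2086964 = -1589589)
1/(T + X) = 1/(8968600 - 1589589) = 1/7379011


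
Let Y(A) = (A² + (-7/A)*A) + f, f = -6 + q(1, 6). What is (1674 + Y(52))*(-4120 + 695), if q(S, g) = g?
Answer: -14970675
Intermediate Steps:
f = 0 (f = -6 + 6 = 0)
Y(A) = -7 + A² (Y(A) = (A² + (-7/A)*A) + 0 = (A² - 7) + 0 = (-7 + A²) + 0 = -7 + A²)
(1674 + Y(52))*(-4120 + 695) = (1674 + (-7 + 52²))*(-4120 + 695) = (1674 + (-7 + 2704))*(-3425) = (1674 + 2697)*(-3425) = 4371*(-3425) = -14970675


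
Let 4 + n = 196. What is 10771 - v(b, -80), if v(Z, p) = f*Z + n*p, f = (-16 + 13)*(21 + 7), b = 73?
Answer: 32263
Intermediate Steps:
f = -84 (f = -3*28 = -84)
n = 192 (n = -4 + 196 = 192)
v(Z, p) = -84*Z + 192*p
10771 - v(b, -80) = 10771 - (-84*73 + 192*(-80)) = 10771 - (-6132 - 15360) = 10771 - 1*(-21492) = 10771 + 21492 = 32263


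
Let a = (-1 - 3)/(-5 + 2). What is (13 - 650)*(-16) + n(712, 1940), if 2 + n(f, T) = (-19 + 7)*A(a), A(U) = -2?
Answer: 10214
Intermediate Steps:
a = 4/3 (a = -4/(-3) = -4*(-⅓) = 4/3 ≈ 1.3333)
n(f, T) = 22 (n(f, T) = -2 + (-19 + 7)*(-2) = -2 - 12*(-2) = -2 + 24 = 22)
(13 - 650)*(-16) + n(712, 1940) = (13 - 650)*(-16) + 22 = -637*(-16) + 22 = 10192 + 22 = 10214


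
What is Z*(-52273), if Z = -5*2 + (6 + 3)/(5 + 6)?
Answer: 5279573/11 ≈ 4.7996e+5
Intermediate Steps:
Z = -101/11 (Z = -10 + 9/11 = -101/11 ≈ -9.1818)
Z*(-52273) = -101/11*(-52273) = 5279573/11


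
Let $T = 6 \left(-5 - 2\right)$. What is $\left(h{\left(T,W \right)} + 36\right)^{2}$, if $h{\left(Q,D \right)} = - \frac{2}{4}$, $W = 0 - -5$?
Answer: $\frac{5041}{4} \approx 1260.3$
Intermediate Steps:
$W = 5$ ($W = 0 + 5 = 5$)
$T = -42$ ($T = 6 \left(-7\right) = -42$)
$h{\left(Q,D \right)} = - \frac{1}{2}$ ($h{\left(Q,D \right)} = \left(-2\right) \frac{1}{4} = - \frac{1}{2}$)
$\left(h{\left(T,W \right)} + 36\right)^{2} = \left(- \frac{1}{2} + 36\right)^{2} = \left(\frac{71}{2}\right)^{2} = \frac{5041}{4}$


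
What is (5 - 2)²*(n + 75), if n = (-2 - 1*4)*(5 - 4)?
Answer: 621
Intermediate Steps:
n = -6 (n = (-2 - 4)*1 = -6*1 = -6)
(5 - 2)²*(n + 75) = (5 - 2)²*(-6 + 75) = 3²*69 = 9*69 = 621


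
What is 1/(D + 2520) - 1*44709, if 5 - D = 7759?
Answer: -234006907/5234 ≈ -44709.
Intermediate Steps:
D = -7754 (D = 5 - 1*7759 = 5 - 7759 = -7754)
1/(D + 2520) - 1*44709 = 1/(-7754 + 2520) - 1*44709 = 1/(-5234) - 44709 = -1/5234 - 44709 = -234006907/5234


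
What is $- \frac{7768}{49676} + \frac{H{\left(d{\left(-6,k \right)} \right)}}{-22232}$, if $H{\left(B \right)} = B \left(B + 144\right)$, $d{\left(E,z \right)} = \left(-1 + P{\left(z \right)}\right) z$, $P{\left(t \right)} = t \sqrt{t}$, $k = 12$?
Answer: $- \frac{389218432}{34512401} - \frac{4320 \sqrt{3}}{2779} \approx -13.97$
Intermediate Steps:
$P{\left(t \right)} = t^{\frac{3}{2}}$
$d{\left(E,z \right)} = z \left(-1 + z^{\frac{3}{2}}\right)$ ($d{\left(E,z \right)} = \left(-1 + z^{\frac{3}{2}}\right) z = z \left(-1 + z^{\frac{3}{2}}\right)$)
$H{\left(B \right)} = B \left(144 + B\right)$
$- \frac{7768}{49676} + \frac{H{\left(d{\left(-6,k \right)} \right)}}{-22232} = - \frac{7768}{49676} + \frac{\left(12^{\frac{5}{2}} - 12\right) \left(144 + \left(12^{\frac{5}{2}} - 12\right)\right)}{-22232} = \left(-7768\right) \frac{1}{49676} + \left(288 \sqrt{3} - 12\right) \left(144 - \left(12 - 288 \sqrt{3}\right)\right) \left(- \frac{1}{22232}\right) = - \frac{1942}{12419} + \left(-12 + 288 \sqrt{3}\right) \left(144 - \left(12 - 288 \sqrt{3}\right)\right) \left(- \frac{1}{22232}\right) = - \frac{1942}{12419} + \left(-12 + 288 \sqrt{3}\right) \left(132 + 288 \sqrt{3}\right) \left(- \frac{1}{22232}\right) = - \frac{1942}{12419} - \frac{\left(-12 + 288 \sqrt{3}\right) \left(132 + 288 \sqrt{3}\right)}{22232}$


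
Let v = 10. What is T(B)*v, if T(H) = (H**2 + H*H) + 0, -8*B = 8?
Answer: 20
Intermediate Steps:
B = -1 (B = -1/8*8 = -1)
T(H) = 2*H**2 (T(H) = (H**2 + H**2) + 0 = 2*H**2 + 0 = 2*H**2)
T(B)*v = (2*(-1)**2)*10 = (2*1)*10 = 2*10 = 20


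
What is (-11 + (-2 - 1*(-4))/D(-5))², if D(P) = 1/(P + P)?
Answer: 961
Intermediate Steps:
D(P) = 1/(2*P)
(-11 + (-2 - 1*(-4))/D(-5))² = (-11 + (-2 - 1*(-4))/(((½)/(-5))))² = (-11 + (-2 + 4)/(((½)*(-⅕))))² = (-11 + 2/(-⅒))² = (-11 + 2*(-10))² = (-11 - 20)² = (-31)² = 961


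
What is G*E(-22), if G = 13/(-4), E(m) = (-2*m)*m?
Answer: 3146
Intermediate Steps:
E(m) = -2*m²
G = -13/4 (G = 13*(-¼) = -13/4 ≈ -3.2500)
G*E(-22) = -(-13)*(-22)²/2 = -(-13)*484/2 = -13/4*(-968) = 3146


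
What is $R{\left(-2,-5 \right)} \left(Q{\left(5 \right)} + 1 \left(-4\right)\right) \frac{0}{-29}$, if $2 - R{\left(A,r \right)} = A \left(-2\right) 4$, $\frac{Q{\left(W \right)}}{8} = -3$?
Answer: $0$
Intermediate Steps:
$Q{\left(W \right)} = -24$ ($Q{\left(W \right)} = 8 \left(-3\right) = -24$)
$R{\left(A,r \right)} = 2 + 8 A$ ($R{\left(A,r \right)} = 2 - A \left(-2\right) 4 = 2 - - 2 A 4 = 2 - - 8 A = 2 + 8 A$)
$R{\left(-2,-5 \right)} \left(Q{\left(5 \right)} + 1 \left(-4\right)\right) \frac{0}{-29} = \left(2 + 8 \left(-2\right)\right) \left(-24 + 1 \left(-4\right)\right) \frac{0}{-29} = \left(2 - 16\right) \left(-24 - 4\right) 0 \left(- \frac{1}{29}\right) = \left(-14\right) \left(-28\right) 0 = 392 \cdot 0 = 0$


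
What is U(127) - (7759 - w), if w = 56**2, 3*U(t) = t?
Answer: -13742/3 ≈ -4580.7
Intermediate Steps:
U(t) = t/3
w = 3136
U(127) - (7759 - w) = (1/3)*127 - (7759 - 1*3136) = 127/3 - (7759 - 3136) = 127/3 - 1*4623 = 127/3 - 4623 = -13742/3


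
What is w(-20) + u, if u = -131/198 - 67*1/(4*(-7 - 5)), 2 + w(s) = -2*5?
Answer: -17845/1584 ≈ -11.266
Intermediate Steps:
w(s) = -12 (w(s) = -2 - 2*5 = -2 - 10 = -12)
u = 1163/1584 (u = -131*1/198 - 67/(4*(-12)) = -131/198 - 67/(-48) = -131/198 - 67*(-1/48) = -131/198 + 67/48 = 1163/1584 ≈ 0.73422)
w(-20) + u = -12 + 1163/1584 = -17845/1584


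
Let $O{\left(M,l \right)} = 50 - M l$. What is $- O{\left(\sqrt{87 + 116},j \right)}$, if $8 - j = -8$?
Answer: $-50 + 16 \sqrt{203} \approx 177.96$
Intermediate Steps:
$j = 16$ ($j = 8 - -8 = 8 + 8 = 16$)
$O{\left(M,l \right)} = 50 - M l$
$- O{\left(\sqrt{87 + 116},j \right)} = - (50 - \sqrt{87 + 116} \cdot 16) = - (50 - \sqrt{203} \cdot 16) = - (50 - 16 \sqrt{203}) = -50 + 16 \sqrt{203}$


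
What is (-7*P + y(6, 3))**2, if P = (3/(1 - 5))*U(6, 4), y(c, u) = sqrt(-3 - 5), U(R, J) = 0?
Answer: -8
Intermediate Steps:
y(c, u) = 2*I*sqrt(2) (y(c, u) = sqrt(-8) = 2*I*sqrt(2))
P = 0 (P = (3/(1 - 5))*0 = (3/(-4))*0 = (3*(-1/4))*0 = -3/4*0 = 0)
(-7*P + y(6, 3))**2 = (-7*0 + 2*I*sqrt(2))**2 = (0 + 2*I*sqrt(2))**2 = (2*I*sqrt(2))**2 = -8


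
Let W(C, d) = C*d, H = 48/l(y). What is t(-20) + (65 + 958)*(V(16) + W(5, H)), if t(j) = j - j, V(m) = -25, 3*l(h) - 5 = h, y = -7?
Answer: -393855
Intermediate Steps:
l(h) = 5/3 + h/3
H = -72 (H = 48/(5/3 + (⅓)*(-7)) = 48/(5/3 - 7/3) = 48/(-⅔) = 48*(-3/2) = -72)
t(j) = 0
t(-20) + (65 + 958)*(V(16) + W(5, H)) = 0 + (65 + 958)*(-25 + 5*(-72)) = 0 + 1023*(-25 - 360) = 0 + 1023*(-385) = 0 - 393855 = -393855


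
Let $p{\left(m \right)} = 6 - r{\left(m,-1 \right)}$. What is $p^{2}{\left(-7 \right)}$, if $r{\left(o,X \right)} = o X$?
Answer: $1$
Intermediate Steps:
$r{\left(o,X \right)} = X o$
$p{\left(m \right)} = 6 + m$ ($p{\left(m \right)} = 6 - - m = 6 + m$)
$p^{2}{\left(-7 \right)} = \left(6 - 7\right)^{2} = \left(-1\right)^{2} = 1$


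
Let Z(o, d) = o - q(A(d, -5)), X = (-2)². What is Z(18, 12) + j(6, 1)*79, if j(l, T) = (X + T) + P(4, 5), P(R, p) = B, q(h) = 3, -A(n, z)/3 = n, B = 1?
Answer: 489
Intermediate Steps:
A(n, z) = -3*n
P(R, p) = 1
X = 4
Z(o, d) = -3 + o (Z(o, d) = o - 1*3 = o - 3 = -3 + o)
j(l, T) = 5 + T (j(l, T) = (4 + T) + 1 = 5 + T)
Z(18, 12) + j(6, 1)*79 = (-3 + 18) + (5 + 1)*79 = 15 + 6*79 = 15 + 474 = 489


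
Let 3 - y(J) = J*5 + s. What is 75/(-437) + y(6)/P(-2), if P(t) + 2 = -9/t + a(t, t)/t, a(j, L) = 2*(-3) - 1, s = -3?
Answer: -1823/437 ≈ -4.1716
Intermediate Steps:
a(j, L) = -7 (a(j, L) = -6 - 1 = -7)
P(t) = -2 - 16/t (P(t) = -2 + (-9/t - 7/t) = -2 - 16/t)
y(J) = 6 - 5*J (y(J) = 3 - (J*5 - 3) = 3 - (5*J - 3) = 3 - (-3 + 5*J) = 3 + (3 - 5*J) = 6 - 5*J)
75/(-437) + y(6)/P(-2) = 75/(-437) + (6 - 5*6)/(-2 - 16/(-2)) = 75*(-1/437) + (6 - 30)/(-2 - 16*(-1/2)) = -75/437 - 24/(-2 + 8) = -75/437 - 24/6 = -75/437 - 24*1/6 = -75/437 - 4 = -1823/437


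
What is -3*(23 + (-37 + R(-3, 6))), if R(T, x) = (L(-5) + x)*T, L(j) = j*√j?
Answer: 96 - 45*I*√5 ≈ 96.0 - 100.62*I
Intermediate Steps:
L(j) = j^(3/2)
R(T, x) = T*(x - 5*I*√5) (R(T, x) = ((-5)^(3/2) + x)*T = (-5*I*√5 + x)*T = (x - 5*I*√5)*T = T*(x - 5*I*√5))
-3*(23 + (-37 + R(-3, 6))) = -3*(23 + (-37 - 3*(6 - 5*I*√5))) = -3*(23 + (-37 + (-18 + 15*I*√5))) = -3*(23 + (-55 + 15*I*√5)) = -3*(-32 + 15*I*√5) = 96 - 45*I*√5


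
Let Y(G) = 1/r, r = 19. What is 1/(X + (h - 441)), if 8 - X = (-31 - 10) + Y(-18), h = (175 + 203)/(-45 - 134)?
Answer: -3401/1340553 ≈ -0.0025370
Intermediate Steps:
Y(G) = 1/19
h = -378/179 (h = 378/(-179) = 378*(-1/179) = -378/179 ≈ -2.1117)
X = 930/19 (X = 8 - ((-31 - 10) + 1/19) = 8 - (-41 + 1/19) = 8 - 1*(-778/19) = 8 + 778/19 = 930/19 ≈ 48.947)
1/(X + (h - 441)) = 1/(930/19 + (-378/179 - 441)) = 1/(930/19 - 79317/179) = 1/(-1340553/3401) = -3401/1340553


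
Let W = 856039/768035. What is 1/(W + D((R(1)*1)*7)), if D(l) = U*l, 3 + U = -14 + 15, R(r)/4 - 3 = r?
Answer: -768035/171183801 ≈ -0.0044866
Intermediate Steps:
R(r) = 12 + 4*r
U = -2 (U = -3 + (-14 + 15) = -3 + 1 = -2)
W = 856039/768035 (W = 856039*(1/768035) = 856039/768035 ≈ 1.1146)
D(l) = -2*l
1/(W + D((R(1)*1)*7)) = 1/(856039/768035 - 2*(12 + 4*1)*1*7) = 1/(856039/768035 - 2*(12 + 4)*1*7) = 1/(856039/768035 - 2*16*1*7) = 1/(856039/768035 - 32*7) = 1/(856039/768035 - 2*112) = 1/(856039/768035 - 224) = 1/(-171183801/768035) = -768035/171183801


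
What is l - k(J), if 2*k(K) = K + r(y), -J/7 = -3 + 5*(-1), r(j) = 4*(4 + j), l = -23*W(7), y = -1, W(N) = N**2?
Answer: -1161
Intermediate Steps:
l = -1127 (l = -23*7**2 = -23*49 = -1127)
r(j) = 16 + 4*j
J = 56 (J = -7*(-3 + 5*(-1)) = -7*(-3 - 5) = -7*(-8) = 56)
k(K) = 6 + K/2 (k(K) = (K + (16 + 4*(-1)))/2 = (K + (16 - 4))/2 = (K + 12)/2 = (12 + K)/2 = 6 + K/2)
l - k(J) = -1127 - (6 + (1/2)*56) = -1127 - (6 + 28) = -1127 - 1*34 = -1127 - 34 = -1161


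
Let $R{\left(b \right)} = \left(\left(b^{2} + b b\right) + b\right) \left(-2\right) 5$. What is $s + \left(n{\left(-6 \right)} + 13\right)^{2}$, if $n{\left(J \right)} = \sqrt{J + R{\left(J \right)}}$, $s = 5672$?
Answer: $5175 + 78 i \sqrt{74} \approx 5175.0 + 670.98 i$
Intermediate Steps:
$R{\left(b \right)} = - 20 b^{2} - 10 b$ ($R{\left(b \right)} = \left(\left(b^{2} + b^{2}\right) + b\right) \left(-2\right) 5 = \left(2 b^{2} + b\right) \left(-2\right) 5 = \left(b + 2 b^{2}\right) \left(-2\right) 5 = \left(- 4 b^{2} - 2 b\right) 5 = - 20 b^{2} - 10 b$)
$n{\left(J \right)} = \sqrt{J - 10 J \left(1 + 2 J\right)}$
$s + \left(n{\left(-6 \right)} + 13\right)^{2} = 5672 + \left(\sqrt{- 6 \left(-9 - -120\right)} + 13\right)^{2} = 5672 + \left(\sqrt{- 6 \left(-9 + 120\right)} + 13\right)^{2} = 5672 + \left(\sqrt{\left(-6\right) 111} + 13\right)^{2} = 5672 + \left(\sqrt{-666} + 13\right)^{2} = 5672 + \left(3 i \sqrt{74} + 13\right)^{2} = 5672 + \left(13 + 3 i \sqrt{74}\right)^{2}$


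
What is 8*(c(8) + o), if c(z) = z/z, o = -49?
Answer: -384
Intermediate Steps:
c(z) = 1
8*(c(8) + o) = 8*(1 - 49) = 8*(-48) = -384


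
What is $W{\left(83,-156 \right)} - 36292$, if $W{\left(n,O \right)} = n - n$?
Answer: $-36292$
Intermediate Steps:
$W{\left(n,O \right)} = 0$
$W{\left(83,-156 \right)} - 36292 = 0 - 36292 = -36292$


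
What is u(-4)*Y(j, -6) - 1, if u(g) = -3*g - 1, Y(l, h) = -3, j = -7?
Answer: -34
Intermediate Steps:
u(g) = -1 - 3*g
u(-4)*Y(j, -6) - 1 = (-1 - 3*(-4))*(-3) - 1 = (-1 + 12)*(-3) - 1 = 11*(-3) - 1 = -33 - 1 = -34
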